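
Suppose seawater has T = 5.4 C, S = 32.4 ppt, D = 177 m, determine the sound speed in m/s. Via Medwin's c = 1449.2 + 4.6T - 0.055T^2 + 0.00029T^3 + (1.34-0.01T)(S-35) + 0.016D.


1471.97 m/s


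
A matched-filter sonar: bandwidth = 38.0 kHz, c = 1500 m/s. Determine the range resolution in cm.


1.97 cm


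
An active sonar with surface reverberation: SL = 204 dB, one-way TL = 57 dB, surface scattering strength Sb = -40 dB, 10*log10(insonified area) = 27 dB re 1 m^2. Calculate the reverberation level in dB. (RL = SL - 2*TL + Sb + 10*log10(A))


77 dB


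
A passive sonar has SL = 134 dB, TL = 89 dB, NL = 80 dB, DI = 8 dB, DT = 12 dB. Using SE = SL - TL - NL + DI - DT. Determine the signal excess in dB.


-39 dB


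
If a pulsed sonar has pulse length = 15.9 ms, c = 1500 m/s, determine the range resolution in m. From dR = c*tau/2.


dR = c*tau/2 = 1500 * 15.9e-3 / 2 = 11.925

11.925 m


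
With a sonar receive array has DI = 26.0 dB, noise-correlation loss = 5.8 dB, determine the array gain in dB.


20.2 dB


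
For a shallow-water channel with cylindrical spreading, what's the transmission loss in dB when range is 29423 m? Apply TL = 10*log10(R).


TL = 10*log10(29423) = 44.69

44.69 dB


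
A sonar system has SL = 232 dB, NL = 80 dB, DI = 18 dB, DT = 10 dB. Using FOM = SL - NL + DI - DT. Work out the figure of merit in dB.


160 dB


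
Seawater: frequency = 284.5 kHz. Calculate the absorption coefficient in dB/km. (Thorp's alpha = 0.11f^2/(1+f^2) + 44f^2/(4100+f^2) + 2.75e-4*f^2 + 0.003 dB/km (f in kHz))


f^2 = 80940.25
alpha = 0.11*80940.25/(1+80940.25) + 44*80940.25/(4100+80940.25) + 2.75e-4*80940.25 + 0.003 = 64.25

64.25 dB/km


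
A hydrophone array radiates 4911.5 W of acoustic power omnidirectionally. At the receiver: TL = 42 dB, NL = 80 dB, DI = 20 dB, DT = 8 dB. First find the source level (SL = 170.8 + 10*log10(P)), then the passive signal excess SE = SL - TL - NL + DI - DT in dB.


Step 1: SL = 170.8 + 10*log10(4911.5) = 207.71 dB
Step 2: SE = SL - TL - NL + DI - DT = 207.71 - 42 - 80 + 20 - 8 = 97.71

97.71 dB


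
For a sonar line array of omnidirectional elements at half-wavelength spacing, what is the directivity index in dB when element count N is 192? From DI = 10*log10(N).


22.83 dB


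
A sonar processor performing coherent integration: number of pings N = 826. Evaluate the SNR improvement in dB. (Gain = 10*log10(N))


Gain = 10*log10(826) = 29.17

29.17 dB


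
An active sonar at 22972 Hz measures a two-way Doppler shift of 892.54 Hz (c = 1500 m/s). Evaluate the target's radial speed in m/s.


From fd = 2*f*v/c, v = c*fd/(2*f) = 1500 * 892.54 / (2*22972) = 29.14

29.14 m/s


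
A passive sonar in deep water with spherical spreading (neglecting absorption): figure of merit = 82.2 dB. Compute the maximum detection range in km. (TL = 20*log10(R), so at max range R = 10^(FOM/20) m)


12.88 km


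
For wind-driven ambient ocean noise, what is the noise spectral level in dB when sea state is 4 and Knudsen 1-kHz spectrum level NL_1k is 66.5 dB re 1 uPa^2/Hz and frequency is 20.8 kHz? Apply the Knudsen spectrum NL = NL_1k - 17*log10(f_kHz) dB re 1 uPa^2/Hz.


NL = NL_1k - 17*log10(f_kHz) = 66.5 - 17*log10(20.8) = 66.5 - (22.41) = 44.09

44.09 dB


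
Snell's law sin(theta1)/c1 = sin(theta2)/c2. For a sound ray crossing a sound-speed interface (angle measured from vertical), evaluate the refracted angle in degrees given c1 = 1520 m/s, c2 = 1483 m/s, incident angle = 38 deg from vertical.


36.92 deg


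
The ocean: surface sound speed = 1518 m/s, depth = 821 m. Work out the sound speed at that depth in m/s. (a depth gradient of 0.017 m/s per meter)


c = 1518 + 0.017 * 821 = 1531.957

1531.957 m/s


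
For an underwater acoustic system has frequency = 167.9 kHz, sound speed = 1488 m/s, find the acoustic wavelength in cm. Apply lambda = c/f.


lambda = c/f = 1488 / 167900 = 0.0089 m = 0.89 cm

0.89 cm


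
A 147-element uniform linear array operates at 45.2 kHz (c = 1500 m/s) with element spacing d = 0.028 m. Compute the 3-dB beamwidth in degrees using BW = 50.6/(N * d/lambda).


0.41 deg


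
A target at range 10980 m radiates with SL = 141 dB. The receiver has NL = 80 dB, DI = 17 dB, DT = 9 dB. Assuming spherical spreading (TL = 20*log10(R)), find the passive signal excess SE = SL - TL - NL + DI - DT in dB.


-11.81 dB


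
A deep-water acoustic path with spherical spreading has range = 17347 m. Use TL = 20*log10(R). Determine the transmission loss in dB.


TL = 20*log10(17347) = 84.78

84.78 dB


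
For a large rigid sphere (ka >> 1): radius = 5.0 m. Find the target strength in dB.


7.96 dB


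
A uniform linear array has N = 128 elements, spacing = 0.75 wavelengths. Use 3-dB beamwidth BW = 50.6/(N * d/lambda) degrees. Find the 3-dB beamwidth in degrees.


BW = 50.6 / (128 * 0.75) = 50.6 / 96.0 = 0.53

0.53 deg


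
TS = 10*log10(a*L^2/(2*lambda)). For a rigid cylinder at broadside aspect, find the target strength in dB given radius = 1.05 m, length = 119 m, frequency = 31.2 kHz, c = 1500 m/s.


51.89 dB


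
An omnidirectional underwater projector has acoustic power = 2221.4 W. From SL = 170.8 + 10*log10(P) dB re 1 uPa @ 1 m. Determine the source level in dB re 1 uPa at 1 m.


SL = 170.8 + 10*log10(2221.4) = 170.8 + 33.47 = 204.27

204.27 dB


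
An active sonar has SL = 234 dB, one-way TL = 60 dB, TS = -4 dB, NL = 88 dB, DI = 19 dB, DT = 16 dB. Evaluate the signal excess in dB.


SE = SL - 2*TL + TS - NL + DI - DT = 234 - 2*60 + (-4) - 88 + 19 - 16 = 25

25 dB


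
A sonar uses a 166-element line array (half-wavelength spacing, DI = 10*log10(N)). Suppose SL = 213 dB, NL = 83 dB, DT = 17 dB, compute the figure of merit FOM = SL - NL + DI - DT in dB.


135.2 dB


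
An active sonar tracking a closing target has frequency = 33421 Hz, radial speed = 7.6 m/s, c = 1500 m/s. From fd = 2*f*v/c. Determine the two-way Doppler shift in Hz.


fd = 2*f*v/c = 2 * 33421 * 7.6 / 1500 = 338.67

338.67 Hz


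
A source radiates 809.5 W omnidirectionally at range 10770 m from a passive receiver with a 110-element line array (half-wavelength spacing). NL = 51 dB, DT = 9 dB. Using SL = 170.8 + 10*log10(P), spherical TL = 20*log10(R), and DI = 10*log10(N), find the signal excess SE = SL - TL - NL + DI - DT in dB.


Step 1: SL = 170.8 + 10*log10(809.5) = 199.88 dB
Step 2: TL = 20*log10(10770) = 80.64 dB
Step 3: DI = 10*log10(110) = 20.41 dB
Step 4: SE = SL - TL - NL + DI - DT = 199.88 - 80.64 - 51 + 20.41 - 9 = 79.65

79.65 dB


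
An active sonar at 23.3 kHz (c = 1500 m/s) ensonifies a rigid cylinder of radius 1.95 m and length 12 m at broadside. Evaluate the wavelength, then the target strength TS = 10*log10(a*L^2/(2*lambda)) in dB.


Step 1: lambda = c/f = 1500/23300 = 0.06438 m
Step 2: TS = 10*log10(a*L^2/(2*lambda)) = 10*log10(1.95*12^2/(2*0.06438)) = 33.39

33.39 dB


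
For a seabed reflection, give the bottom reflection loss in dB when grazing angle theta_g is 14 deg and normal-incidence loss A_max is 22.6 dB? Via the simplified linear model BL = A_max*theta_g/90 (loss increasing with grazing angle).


3.52 dB


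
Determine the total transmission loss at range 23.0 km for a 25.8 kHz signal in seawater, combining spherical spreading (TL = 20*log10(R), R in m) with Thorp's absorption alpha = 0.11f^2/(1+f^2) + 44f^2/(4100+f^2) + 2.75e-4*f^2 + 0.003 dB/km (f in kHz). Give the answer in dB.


Step 1 (Thorp): alpha = 0.11*665.64/(1+665.64) + 44*665.64/(4100+665.64) + 2.75e-4*665.64 + 0.003 = 6.4416 dB/km
Step 2: TL_spread = 20*log10(23000) = 87.23 dB
Step 3: TL_abs = alpha*R = 6.4416 * 23.0 = 148.16 dB
Step 4: TL_total = 87.23 + 148.16 = 235.39

235.39 dB


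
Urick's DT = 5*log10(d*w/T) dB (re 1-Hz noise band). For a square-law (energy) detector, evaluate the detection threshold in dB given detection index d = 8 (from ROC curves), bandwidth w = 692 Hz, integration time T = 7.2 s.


DT = 5*log10(d*w/T) = 5*log10(8 * 692 / 7.2) = 5*log10(768.89) = 14.43

14.43 dB


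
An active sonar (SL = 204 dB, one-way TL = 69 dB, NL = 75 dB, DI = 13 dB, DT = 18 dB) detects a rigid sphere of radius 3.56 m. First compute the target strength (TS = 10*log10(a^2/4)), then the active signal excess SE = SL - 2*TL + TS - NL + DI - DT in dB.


Step 1: TS = 10*log10(3.56^2/4) = 5.01 dB
Step 2: SE = SL - 2*TL + TS - NL + DI - DT = 204 - 2*69 + (5.01) - 75 + 13 - 18 = -8.99

-8.99 dB


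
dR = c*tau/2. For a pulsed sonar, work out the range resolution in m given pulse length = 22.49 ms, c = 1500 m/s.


dR = c*tau/2 = 1500 * 22.49e-3 / 2 = 16.8675

16.8675 m


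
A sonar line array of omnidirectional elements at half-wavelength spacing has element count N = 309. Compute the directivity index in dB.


DI = 10*log10(309) = 24.9

24.9 dB


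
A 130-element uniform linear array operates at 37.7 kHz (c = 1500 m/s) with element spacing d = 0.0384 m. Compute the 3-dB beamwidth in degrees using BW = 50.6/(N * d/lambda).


Step 1: lambda = 1500/37700 = 0.03979 m
Step 2: d/lambda = 0.0384/0.03979 = 0.9651
Step 3: BW = 50.6/(N * d/lambda) = 50.6/(130 * 0.9651) = 0.4

0.4 deg


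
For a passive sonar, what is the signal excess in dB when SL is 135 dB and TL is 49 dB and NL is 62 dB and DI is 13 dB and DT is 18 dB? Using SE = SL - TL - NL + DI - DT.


SE = SL - TL - NL + DI - DT = 135 - 49 - 62 + 13 - 18 = 19

19 dB


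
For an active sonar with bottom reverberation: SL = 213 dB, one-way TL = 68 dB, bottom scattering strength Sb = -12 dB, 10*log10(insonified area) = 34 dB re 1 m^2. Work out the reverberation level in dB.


RL = SL - 2*TL + Sb + 10*log10(A) = 213 - 2*68 + (-12) + 34 = 99

99 dB


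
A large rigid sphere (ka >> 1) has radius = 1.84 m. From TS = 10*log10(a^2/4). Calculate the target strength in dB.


TS = 10*log10(1.84^2 / 4) = 10*log10(0.8464) = -0.72

-0.72 dB


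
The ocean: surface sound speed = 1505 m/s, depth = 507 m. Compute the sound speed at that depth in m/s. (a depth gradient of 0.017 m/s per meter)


c = 1505 + 0.017 * 507 = 1513.619

1513.619 m/s


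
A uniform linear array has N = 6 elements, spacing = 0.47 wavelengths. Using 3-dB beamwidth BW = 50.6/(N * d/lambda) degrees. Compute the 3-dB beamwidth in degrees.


BW = 50.6 / (6 * 0.47) = 50.6 / 2.82 = 17.94

17.94 deg


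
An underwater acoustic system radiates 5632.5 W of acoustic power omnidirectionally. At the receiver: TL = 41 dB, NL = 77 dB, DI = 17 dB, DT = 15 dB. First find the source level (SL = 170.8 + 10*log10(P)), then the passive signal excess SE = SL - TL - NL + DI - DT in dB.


Step 1: SL = 170.8 + 10*log10(5632.5) = 208.31 dB
Step 2: SE = SL - TL - NL + DI - DT = 208.31 - 41 - 77 + 17 - 15 = 92.31

92.31 dB


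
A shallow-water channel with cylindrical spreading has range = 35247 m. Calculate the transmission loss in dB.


TL = 10*log10(35247) = 45.47

45.47 dB


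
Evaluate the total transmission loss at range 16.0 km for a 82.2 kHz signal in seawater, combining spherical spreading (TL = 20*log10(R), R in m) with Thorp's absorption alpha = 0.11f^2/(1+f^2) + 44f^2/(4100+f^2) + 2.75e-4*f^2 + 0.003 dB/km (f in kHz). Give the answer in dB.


Step 1 (Thorp): alpha = 0.11*6756.84/(1+6756.84) + 44*6756.84/(4100+6756.84) + 2.75e-4*6756.84 + 0.003 = 29.3549 dB/km
Step 2: TL_spread = 20*log10(16000) = 84.08 dB
Step 3: TL_abs = alpha*R = 29.3549 * 16.0 = 469.68 dB
Step 4: TL_total = 84.08 + 469.68 = 553.76

553.76 dB


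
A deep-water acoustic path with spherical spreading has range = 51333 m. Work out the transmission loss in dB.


94.21 dB


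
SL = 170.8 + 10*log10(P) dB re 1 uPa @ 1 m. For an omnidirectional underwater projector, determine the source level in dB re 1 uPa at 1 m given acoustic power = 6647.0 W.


209.03 dB


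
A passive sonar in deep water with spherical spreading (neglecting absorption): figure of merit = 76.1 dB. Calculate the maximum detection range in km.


At max range FOM = TL, so 20*log10(R) = 76.1
R = 10^(76.1/20) = 6382.63 m = 6.38 km

6.38 km


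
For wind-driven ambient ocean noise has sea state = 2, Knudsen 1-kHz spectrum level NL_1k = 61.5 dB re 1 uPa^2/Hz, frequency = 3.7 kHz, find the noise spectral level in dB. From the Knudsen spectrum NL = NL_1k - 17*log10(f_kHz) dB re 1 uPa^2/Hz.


NL = NL_1k - 17*log10(f_kHz) = 61.5 - 17*log10(3.7) = 61.5 - (9.66) = 51.84

51.84 dB


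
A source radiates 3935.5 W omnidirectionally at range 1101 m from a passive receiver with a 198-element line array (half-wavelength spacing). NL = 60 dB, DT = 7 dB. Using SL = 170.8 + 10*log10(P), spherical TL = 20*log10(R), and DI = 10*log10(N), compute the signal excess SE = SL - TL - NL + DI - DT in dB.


Step 1: SL = 170.8 + 10*log10(3935.5) = 206.75 dB
Step 2: TL = 20*log10(1101) = 60.84 dB
Step 3: DI = 10*log10(198) = 22.97 dB
Step 4: SE = SL - TL - NL + DI - DT = 206.75 - 60.84 - 60 + 22.97 - 7 = 101.88

101.88 dB


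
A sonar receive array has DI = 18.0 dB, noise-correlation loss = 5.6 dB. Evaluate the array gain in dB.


AG = DI - L_corr = 18.0 - 5.6 = 12.4

12.4 dB


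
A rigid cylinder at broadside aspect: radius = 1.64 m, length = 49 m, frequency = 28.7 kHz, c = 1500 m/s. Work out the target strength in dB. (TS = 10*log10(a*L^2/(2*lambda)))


lambda = 1500/28700 = 0.05226 m
TS = 10*log10(1.64*49^2/(2*0.05226)) = 45.76

45.76 dB


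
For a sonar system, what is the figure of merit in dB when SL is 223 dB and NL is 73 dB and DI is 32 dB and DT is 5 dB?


FOM = SL - NL + DI - DT = 223 - 73 + 32 - 5 = 177

177 dB


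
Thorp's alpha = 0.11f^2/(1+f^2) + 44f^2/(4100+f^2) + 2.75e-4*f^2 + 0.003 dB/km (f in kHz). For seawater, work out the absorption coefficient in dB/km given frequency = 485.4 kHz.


f^2 = 235613.16
alpha = 0.11*235613.16/(1+235613.16) + 44*235613.16/(4100+235613.16) + 2.75e-4*235613.16 + 0.003 = 108.154

108.154 dB/km


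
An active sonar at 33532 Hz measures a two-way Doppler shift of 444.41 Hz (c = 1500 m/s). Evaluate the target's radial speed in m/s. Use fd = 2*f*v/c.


9.94 m/s


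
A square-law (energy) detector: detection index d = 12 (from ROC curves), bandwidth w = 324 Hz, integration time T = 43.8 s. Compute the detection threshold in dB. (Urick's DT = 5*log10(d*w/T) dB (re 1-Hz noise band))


DT = 5*log10(d*w/T) = 5*log10(12 * 324 / 43.8) = 5*log10(88.77) = 9.74

9.74 dB


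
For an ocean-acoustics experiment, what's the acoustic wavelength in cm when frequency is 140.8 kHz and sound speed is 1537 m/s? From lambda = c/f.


lambda = c/f = 1537 / 140800 = 0.0109 m = 1.09 cm

1.09 cm


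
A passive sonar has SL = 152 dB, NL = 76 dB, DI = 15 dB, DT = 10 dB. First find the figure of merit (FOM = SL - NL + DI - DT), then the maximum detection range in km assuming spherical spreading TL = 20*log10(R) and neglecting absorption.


Step 1: FOM = SL - NL + DI - DT = 152 - 76 + 15 - 10 = 81 dB
Step 2: at max range FOM = TL = 20*log10(R), so R = 10^(81/20) = 11220.18 m = 11.22 km

11.22 km


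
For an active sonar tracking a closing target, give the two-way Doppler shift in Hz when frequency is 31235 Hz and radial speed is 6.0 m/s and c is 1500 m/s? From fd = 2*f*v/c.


fd = 2*f*v/c = 2 * 31235 * 6.0 / 1500 = 249.88

249.88 Hz


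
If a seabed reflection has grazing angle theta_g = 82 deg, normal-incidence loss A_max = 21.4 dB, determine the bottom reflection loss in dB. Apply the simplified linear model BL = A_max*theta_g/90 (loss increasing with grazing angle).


19.5 dB


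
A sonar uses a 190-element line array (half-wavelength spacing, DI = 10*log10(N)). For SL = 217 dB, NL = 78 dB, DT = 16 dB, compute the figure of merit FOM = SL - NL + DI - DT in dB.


Step 1: DI = 10*log10(190) = 22.79 dB
Step 2: FOM = SL - NL + DI - DT = 217 - 78 + 22.79 - 16 = 145.79

145.79 dB


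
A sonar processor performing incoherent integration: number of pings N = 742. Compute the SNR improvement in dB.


Gain = 5*log10(742) = 14.35

14.35 dB


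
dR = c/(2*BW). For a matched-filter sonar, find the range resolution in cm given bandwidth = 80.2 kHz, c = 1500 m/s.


dR = c/(2*BW) = 1500 / (2 * 80.2e3) = 0.0094 m = 0.94 cm

0.94 cm


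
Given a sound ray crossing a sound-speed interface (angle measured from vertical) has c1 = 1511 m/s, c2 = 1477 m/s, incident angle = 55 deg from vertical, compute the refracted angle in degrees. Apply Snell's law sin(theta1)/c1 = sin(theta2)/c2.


sin(theta2) = (c2/c1)*sin(theta1) = (1477/1511)*sin(55 deg) = 0.80072
theta2 = arcsin(0.80072) = 53.2

53.2 deg


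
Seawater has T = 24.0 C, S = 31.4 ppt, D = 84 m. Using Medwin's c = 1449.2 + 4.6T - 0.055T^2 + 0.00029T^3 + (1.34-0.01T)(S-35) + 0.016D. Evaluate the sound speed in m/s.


c = 1449.2 + 4.6*24.0 - 0.055*24.0^2 + 0.00029*24.0^3 + (1.34 - 0.01*24.0)*(31.4 - 35) + 0.016*84 = 1529.31

1529.31 m/s


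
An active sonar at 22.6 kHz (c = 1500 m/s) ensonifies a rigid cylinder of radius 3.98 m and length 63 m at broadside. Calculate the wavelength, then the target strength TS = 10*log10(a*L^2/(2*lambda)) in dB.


Step 1: lambda = c/f = 1500/22600 = 0.06637 m
Step 2: TS = 10*log10(a*L^2/(2*lambda)) = 10*log10(3.98*63^2/(2*0.06637)) = 50.76

50.76 dB


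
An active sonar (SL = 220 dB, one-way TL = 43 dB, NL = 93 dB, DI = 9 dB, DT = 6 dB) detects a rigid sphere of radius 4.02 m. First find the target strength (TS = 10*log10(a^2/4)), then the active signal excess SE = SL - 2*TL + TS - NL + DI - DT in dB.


Step 1: TS = 10*log10(4.02^2/4) = 6.06 dB
Step 2: SE = SL - 2*TL + TS - NL + DI - DT = 220 - 2*43 + (6.06) - 93 + 9 - 6 = 50.06

50.06 dB


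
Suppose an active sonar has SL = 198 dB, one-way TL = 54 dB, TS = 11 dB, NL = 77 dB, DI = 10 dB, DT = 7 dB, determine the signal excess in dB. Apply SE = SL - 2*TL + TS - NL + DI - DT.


SE = SL - 2*TL + TS - NL + DI - DT = 198 - 2*54 + (11) - 77 + 10 - 7 = 27

27 dB


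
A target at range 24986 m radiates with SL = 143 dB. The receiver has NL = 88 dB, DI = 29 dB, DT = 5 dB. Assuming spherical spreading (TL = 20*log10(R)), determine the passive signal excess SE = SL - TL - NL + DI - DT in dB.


Step 1: TL = 20*log10(24986) = 87.95 dB
Step 2: SE = 143 - 87.95 - 88 + 29 - 5 = -8.95

-8.95 dB


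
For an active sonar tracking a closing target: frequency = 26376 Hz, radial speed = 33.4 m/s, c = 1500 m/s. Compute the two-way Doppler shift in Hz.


fd = 2*f*v/c = 2 * 26376 * 33.4 / 1500 = 1174.61

1174.61 Hz


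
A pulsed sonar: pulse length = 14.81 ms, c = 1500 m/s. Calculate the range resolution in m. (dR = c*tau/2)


dR = c*tau/2 = 1500 * 14.81e-3 / 2 = 11.1075

11.1075 m


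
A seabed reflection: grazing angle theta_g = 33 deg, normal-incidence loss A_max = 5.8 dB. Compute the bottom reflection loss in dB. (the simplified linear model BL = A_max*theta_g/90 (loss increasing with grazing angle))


2.13 dB


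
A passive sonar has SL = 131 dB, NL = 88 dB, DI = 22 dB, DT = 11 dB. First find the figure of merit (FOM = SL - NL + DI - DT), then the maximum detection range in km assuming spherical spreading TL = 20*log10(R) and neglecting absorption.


Step 1: FOM = SL - NL + DI - DT = 131 - 88 + 22 - 11 = 54 dB
Step 2: at max range FOM = TL = 20*log10(R), so R = 10^(54/20) = 501.19 m = 0.5 km

0.5 km


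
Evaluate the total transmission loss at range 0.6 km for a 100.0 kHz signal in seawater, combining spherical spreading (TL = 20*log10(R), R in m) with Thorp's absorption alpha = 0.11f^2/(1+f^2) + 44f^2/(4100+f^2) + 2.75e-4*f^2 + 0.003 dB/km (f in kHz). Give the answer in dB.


Step 1 (Thorp): alpha = 0.11*10000.0/(1+10000.0) + 44*10000.0/(4100+10000.0) + 2.75e-4*10000.0 + 0.003 = 34.0687 dB/km
Step 2: TL_spread = 20*log10(600) = 55.56 dB
Step 3: TL_abs = alpha*R = 34.0687 * 0.6 = 20.44 dB
Step 4: TL_total = 55.56 + 20.44 = 76.0

76.0 dB


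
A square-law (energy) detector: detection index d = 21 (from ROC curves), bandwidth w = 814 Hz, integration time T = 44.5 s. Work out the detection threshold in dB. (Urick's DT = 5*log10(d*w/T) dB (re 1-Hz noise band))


DT = 5*log10(d*w/T) = 5*log10(21 * 814 / 44.5) = 5*log10(384.13) = 12.92

12.92 dB


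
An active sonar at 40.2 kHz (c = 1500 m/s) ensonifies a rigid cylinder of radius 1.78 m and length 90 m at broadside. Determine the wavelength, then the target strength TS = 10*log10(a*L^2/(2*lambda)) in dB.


Step 1: lambda = c/f = 1500/40200 = 0.03731 m
Step 2: TS = 10*log10(a*L^2/(2*lambda)) = 10*log10(1.78*90^2/(2*0.03731)) = 52.86

52.86 dB


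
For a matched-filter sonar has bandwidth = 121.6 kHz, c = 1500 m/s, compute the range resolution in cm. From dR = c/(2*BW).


dR = c/(2*BW) = 1500 / (2 * 121.6e3) = 0.0062 m = 0.62 cm

0.62 cm


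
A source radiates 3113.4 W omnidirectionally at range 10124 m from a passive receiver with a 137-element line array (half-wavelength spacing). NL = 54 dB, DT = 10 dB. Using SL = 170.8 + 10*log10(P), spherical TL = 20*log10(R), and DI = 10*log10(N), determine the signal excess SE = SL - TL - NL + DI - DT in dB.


82.99 dB


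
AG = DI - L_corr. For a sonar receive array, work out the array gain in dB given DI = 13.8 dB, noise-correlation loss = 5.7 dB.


AG = DI - L_corr = 13.8 - 5.7 = 8.1

8.1 dB


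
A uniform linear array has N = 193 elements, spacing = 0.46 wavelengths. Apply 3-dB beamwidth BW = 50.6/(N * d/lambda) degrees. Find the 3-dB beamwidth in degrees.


BW = 50.6 / (193 * 0.46) = 50.6 / 88.78 = 0.57

0.57 deg


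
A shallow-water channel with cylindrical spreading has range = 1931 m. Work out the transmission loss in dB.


32.86 dB


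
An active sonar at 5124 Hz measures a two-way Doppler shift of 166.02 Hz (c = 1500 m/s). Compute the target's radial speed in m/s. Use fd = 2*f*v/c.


24.3 m/s


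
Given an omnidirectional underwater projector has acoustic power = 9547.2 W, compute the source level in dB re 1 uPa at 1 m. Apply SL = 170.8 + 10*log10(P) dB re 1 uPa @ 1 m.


SL = 170.8 + 10*log10(9547.2) = 170.8 + 39.8 = 210.6

210.6 dB


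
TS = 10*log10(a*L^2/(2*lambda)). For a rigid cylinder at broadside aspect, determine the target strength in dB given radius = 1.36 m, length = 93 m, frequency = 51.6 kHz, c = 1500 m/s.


lambda = 1500/51600 = 0.02907 m
TS = 10*log10(1.36*93^2/(2*0.02907)) = 53.06

53.06 dB


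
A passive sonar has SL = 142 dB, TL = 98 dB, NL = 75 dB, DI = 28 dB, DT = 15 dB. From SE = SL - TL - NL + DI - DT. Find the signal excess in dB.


-18 dB


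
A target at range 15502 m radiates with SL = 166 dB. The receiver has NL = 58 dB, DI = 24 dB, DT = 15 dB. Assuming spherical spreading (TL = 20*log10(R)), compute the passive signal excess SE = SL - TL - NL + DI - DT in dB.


Step 1: TL = 20*log10(15502) = 83.81 dB
Step 2: SE = 166 - 83.81 - 58 + 24 - 15 = 33.19

33.19 dB


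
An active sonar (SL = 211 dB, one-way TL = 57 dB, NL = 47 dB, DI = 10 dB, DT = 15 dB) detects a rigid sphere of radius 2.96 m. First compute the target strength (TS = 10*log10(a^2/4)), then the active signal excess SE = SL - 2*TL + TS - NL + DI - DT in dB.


Step 1: TS = 10*log10(2.96^2/4) = 3.41 dB
Step 2: SE = SL - 2*TL + TS - NL + DI - DT = 211 - 2*57 + (3.41) - 47 + 10 - 15 = 48.41

48.41 dB


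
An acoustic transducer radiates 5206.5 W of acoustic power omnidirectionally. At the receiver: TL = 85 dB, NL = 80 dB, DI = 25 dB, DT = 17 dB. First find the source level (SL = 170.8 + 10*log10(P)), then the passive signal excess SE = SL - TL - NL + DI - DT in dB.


Step 1: SL = 170.8 + 10*log10(5206.5) = 207.97 dB
Step 2: SE = SL - TL - NL + DI - DT = 207.97 - 85 - 80 + 25 - 17 = 50.97

50.97 dB


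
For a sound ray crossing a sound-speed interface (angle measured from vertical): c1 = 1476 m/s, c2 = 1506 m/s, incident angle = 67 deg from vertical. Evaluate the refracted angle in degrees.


69.92 deg


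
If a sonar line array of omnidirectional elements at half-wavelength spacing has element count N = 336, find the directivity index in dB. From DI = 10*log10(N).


DI = 10*log10(336) = 25.26

25.26 dB


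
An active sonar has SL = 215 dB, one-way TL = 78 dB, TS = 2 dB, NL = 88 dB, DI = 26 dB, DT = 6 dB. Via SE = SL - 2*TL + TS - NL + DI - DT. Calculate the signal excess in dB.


SE = SL - 2*TL + TS - NL + DI - DT = 215 - 2*78 + (2) - 88 + 26 - 6 = -7

-7 dB


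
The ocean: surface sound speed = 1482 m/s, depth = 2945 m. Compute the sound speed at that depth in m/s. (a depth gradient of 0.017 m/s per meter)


c = 1482 + 0.017 * 2945 = 1532.065

1532.065 m/s


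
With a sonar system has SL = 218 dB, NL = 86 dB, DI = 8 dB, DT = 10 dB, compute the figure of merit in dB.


130 dB


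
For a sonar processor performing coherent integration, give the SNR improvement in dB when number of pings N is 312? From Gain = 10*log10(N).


24.94 dB


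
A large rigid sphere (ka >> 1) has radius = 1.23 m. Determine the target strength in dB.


TS = 10*log10(1.23^2 / 4) = 10*log10(0.378225) = -4.22

-4.22 dB


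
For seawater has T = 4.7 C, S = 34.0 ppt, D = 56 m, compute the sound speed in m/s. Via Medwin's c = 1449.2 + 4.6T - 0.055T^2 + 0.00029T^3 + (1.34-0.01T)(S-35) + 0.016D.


c = 1449.2 + 4.6*4.7 - 0.055*4.7^2 + 0.00029*4.7^3 + (1.34 - 0.01*4.7)*(34.0 - 35) + 0.016*56 = 1469.24

1469.24 m/s


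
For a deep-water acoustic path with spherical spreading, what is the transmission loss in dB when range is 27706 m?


TL = 20*log10(27706) = 88.85

88.85 dB


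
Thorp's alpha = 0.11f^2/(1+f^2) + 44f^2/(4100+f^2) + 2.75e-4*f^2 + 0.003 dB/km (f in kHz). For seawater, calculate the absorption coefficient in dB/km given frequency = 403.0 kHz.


f^2 = 162409.0
alpha = 0.11*162409.0/(1+162409.0) + 44*162409.0/(4100+162409.0) + 2.75e-4*162409.0 + 0.003 = 87.692

87.692 dB/km


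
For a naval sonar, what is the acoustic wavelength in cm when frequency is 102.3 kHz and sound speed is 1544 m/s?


lambda = c/f = 1544 / 102300 = 0.0151 m = 1.51 cm

1.51 cm


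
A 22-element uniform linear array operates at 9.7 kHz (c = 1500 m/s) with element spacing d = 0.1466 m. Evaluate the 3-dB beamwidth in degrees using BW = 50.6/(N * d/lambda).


Step 1: lambda = 1500/9700 = 0.15464 m
Step 2: d/lambda = 0.1466/0.15464 = 0.948
Step 3: BW = 50.6/(N * d/lambda) = 50.6/(22 * 0.948) = 2.43

2.43 deg


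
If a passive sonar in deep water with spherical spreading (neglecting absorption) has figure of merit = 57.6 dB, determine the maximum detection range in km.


At max range FOM = TL, so 20*log10(R) = 57.6
R = 10^(57.6/20) = 758.58 m = 0.76 km

0.76 km


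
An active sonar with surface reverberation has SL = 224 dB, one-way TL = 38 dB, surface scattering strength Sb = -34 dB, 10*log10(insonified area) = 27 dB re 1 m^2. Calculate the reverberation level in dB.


RL = SL - 2*TL + Sb + 10*log10(A) = 224 - 2*38 + (-34) + 27 = 141

141 dB


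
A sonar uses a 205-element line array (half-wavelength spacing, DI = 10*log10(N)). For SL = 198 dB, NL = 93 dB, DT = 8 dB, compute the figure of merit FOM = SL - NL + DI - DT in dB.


Step 1: DI = 10*log10(205) = 23.12 dB
Step 2: FOM = SL - NL + DI - DT = 198 - 93 + 23.12 - 8 = 120.12

120.12 dB


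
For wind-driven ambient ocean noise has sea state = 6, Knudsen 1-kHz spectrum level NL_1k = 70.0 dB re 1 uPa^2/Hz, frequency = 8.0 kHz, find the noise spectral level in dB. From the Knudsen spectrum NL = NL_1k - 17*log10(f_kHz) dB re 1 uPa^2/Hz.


NL = NL_1k - 17*log10(f_kHz) = 70.0 - 17*log10(8.0) = 70.0 - (15.35) = 54.65

54.65 dB


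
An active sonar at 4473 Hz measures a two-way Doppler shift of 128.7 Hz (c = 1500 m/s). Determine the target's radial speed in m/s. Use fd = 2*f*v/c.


From fd = 2*f*v/c, v = c*fd/(2*f) = 1500 * 128.7 / (2*4473) = 21.58

21.58 m/s


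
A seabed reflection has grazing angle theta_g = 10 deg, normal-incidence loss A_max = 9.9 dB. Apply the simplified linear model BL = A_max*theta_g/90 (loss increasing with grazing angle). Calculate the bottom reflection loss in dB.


1.1 dB


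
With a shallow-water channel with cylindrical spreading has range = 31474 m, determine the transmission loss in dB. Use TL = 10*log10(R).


TL = 10*log10(31474) = 44.98

44.98 dB


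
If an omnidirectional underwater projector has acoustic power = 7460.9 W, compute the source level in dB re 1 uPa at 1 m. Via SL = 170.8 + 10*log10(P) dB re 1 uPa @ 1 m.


SL = 170.8 + 10*log10(7460.9) = 170.8 + 38.73 = 209.53

209.53 dB


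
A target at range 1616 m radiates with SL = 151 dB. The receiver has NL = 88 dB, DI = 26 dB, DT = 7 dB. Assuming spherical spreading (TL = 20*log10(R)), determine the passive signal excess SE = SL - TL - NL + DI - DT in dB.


Step 1: TL = 20*log10(1616) = 64.17 dB
Step 2: SE = 151 - 64.17 - 88 + 26 - 7 = 17.83

17.83 dB


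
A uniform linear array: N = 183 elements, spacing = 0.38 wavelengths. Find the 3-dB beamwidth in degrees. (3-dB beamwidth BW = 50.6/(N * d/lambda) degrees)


BW = 50.6 / (183 * 0.38) = 50.6 / 69.54 = 0.73

0.73 deg


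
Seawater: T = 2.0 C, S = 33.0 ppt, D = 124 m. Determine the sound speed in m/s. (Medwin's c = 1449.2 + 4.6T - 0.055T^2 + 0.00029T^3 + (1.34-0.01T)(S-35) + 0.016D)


c = 1449.2 + 4.6*2.0 - 0.055*2.0^2 + 0.00029*2.0^3 + (1.34 - 0.01*2.0)*(33.0 - 35) + 0.016*124 = 1457.53

1457.53 m/s


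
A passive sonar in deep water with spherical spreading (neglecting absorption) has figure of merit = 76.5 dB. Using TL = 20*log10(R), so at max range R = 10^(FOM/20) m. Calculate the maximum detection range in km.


6.68 km


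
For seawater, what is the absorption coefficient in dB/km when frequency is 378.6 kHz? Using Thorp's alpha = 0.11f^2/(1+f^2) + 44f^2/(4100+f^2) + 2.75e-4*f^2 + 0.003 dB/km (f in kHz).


f^2 = 143337.96
alpha = 0.11*143337.96/(1+143337.96) + 44*143337.96/(4100+143337.96) + 2.75e-4*143337.96 + 0.003 = 82.307

82.307 dB/km


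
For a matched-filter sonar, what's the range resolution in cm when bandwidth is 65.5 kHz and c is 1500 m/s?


dR = c/(2*BW) = 1500 / (2 * 65.5e3) = 0.0115 m = 1.15 cm

1.15 cm


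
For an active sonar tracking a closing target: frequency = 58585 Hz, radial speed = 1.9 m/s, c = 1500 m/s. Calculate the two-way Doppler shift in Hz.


148.42 Hz


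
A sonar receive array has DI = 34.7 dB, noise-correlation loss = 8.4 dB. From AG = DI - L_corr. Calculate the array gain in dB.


AG = DI - L_corr = 34.7 - 8.4 = 26.3

26.3 dB


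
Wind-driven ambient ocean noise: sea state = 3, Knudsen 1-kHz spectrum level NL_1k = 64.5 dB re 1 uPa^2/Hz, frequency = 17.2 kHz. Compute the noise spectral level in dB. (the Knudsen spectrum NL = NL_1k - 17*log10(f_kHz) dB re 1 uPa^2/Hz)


NL = NL_1k - 17*log10(f_kHz) = 64.5 - 17*log10(17.2) = 64.5 - (21.0) = 43.5

43.5 dB


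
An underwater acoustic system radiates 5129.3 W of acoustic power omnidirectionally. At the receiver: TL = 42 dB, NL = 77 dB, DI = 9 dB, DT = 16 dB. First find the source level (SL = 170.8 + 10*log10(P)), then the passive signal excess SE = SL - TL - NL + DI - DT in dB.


Step 1: SL = 170.8 + 10*log10(5129.3) = 207.9 dB
Step 2: SE = SL - TL - NL + DI - DT = 207.9 - 42 - 77 + 9 - 16 = 81.9

81.9 dB


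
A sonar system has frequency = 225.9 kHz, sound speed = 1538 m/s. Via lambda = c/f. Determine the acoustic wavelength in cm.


lambda = c/f = 1538 / 225900 = 0.0068 m = 0.68 cm

0.68 cm


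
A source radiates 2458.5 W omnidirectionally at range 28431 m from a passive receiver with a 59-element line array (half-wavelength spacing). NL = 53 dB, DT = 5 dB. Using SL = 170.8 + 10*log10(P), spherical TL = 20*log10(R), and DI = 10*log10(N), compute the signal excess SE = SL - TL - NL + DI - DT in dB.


Step 1: SL = 170.8 + 10*log10(2458.5) = 204.71 dB
Step 2: TL = 20*log10(28431) = 89.08 dB
Step 3: DI = 10*log10(59) = 17.71 dB
Step 4: SE = SL - TL - NL + DI - DT = 204.71 - 89.08 - 53 + 17.71 - 5 = 75.34

75.34 dB


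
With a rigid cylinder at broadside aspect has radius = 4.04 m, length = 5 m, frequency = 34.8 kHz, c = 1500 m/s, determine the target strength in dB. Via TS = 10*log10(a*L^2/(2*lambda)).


30.69 dB


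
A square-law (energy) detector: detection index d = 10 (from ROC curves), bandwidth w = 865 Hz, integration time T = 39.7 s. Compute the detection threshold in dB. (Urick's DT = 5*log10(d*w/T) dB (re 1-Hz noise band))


DT = 5*log10(d*w/T) = 5*log10(10 * 865 / 39.7) = 5*log10(217.88) = 11.69

11.69 dB


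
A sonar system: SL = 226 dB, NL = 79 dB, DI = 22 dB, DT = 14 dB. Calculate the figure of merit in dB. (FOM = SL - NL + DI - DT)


FOM = SL - NL + DI - DT = 226 - 79 + 22 - 14 = 155

155 dB


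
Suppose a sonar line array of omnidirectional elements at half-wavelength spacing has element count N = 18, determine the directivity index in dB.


DI = 10*log10(18) = 12.55

12.55 dB


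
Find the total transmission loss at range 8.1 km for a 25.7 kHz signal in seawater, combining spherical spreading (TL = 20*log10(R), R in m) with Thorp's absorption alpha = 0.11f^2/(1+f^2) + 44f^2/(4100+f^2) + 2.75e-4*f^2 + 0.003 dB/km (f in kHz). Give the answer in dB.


130.0 dB


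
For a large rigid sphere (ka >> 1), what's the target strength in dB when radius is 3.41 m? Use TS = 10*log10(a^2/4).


4.63 dB


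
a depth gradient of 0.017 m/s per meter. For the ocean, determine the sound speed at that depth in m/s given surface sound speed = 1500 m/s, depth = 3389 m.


c = 1500 + 0.017 * 3389 = 1557.613

1557.613 m/s


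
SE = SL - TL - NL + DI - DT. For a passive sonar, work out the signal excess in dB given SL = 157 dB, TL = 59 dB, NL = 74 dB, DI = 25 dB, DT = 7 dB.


SE = SL - TL - NL + DI - DT = 157 - 59 - 74 + 25 - 7 = 42

42 dB


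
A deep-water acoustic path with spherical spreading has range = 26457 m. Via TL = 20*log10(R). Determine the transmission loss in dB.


88.45 dB


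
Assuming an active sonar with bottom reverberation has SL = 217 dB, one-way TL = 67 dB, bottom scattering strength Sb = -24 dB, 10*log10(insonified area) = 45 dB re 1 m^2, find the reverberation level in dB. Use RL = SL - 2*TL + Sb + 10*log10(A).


RL = SL - 2*TL + Sb + 10*log10(A) = 217 - 2*67 + (-24) + 45 = 104

104 dB


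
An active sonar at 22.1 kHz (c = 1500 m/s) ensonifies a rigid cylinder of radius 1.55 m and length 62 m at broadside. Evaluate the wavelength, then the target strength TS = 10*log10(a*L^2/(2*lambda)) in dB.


Step 1: lambda = c/f = 1500/22100 = 0.06787 m
Step 2: TS = 10*log10(a*L^2/(2*lambda)) = 10*log10(1.55*62^2/(2*0.06787)) = 46.42

46.42 dB


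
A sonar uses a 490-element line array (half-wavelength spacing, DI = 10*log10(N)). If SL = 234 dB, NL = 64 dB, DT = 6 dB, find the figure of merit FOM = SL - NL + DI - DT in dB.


190.9 dB


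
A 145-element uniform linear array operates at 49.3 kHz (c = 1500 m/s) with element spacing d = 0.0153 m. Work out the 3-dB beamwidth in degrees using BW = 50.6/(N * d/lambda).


0.69 deg


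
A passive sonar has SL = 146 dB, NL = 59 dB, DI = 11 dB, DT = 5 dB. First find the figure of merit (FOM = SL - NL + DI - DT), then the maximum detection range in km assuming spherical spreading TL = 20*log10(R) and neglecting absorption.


Step 1: FOM = SL - NL + DI - DT = 146 - 59 + 11 - 5 = 93 dB
Step 2: at max range FOM = TL = 20*log10(R), so R = 10^(93/20) = 44668.36 m = 44.67 km

44.67 km


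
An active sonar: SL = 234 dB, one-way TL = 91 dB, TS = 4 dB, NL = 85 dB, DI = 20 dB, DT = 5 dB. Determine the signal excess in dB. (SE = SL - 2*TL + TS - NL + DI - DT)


-14 dB


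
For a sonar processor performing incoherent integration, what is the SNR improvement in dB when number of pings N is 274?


Gain = 5*log10(274) = 12.19

12.19 dB


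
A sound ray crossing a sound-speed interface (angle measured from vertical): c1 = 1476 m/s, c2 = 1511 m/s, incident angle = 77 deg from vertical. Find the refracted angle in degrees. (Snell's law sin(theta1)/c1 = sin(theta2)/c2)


sin(theta2) = (c2/c1)*sin(theta1) = (1511/1476)*sin(77 deg) = 0.99748
theta2 = arcsin(0.99748) = 85.93

85.93 deg


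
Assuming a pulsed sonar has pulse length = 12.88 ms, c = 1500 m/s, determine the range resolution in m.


dR = c*tau/2 = 1500 * 12.88e-3 / 2 = 9.66

9.66 m


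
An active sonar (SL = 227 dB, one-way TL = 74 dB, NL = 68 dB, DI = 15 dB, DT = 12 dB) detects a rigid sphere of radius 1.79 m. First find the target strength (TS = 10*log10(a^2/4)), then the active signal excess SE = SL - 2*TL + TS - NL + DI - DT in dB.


Step 1: TS = 10*log10(1.79^2/4) = -0.96 dB
Step 2: SE = SL - 2*TL + TS - NL + DI - DT = 227 - 2*74 + (-0.96) - 68 + 15 - 12 = 13.04

13.04 dB


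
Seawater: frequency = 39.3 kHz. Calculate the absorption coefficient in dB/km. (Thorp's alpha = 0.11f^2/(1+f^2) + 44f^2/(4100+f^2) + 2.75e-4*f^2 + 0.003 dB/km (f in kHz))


f^2 = 1544.49
alpha = 0.11*1544.49/(1+1544.49) + 44*1544.49/(4100+1544.49) + 2.75e-4*1544.49 + 0.003 = 12.577

12.577 dB/km


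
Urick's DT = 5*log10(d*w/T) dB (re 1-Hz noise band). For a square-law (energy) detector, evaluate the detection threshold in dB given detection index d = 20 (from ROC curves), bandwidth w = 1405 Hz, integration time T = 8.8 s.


17.52 dB


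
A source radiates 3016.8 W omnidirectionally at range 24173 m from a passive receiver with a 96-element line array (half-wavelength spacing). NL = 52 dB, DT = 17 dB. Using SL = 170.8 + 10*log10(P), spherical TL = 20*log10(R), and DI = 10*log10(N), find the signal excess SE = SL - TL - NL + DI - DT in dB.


68.75 dB


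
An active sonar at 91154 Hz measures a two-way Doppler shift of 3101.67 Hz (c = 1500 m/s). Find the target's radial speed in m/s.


From fd = 2*f*v/c, v = c*fd/(2*f) = 1500 * 3101.67 / (2*91154) = 25.52

25.52 m/s


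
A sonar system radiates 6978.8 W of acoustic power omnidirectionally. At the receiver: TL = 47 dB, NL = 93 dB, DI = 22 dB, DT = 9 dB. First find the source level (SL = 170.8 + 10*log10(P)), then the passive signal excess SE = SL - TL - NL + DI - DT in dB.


Step 1: SL = 170.8 + 10*log10(6978.8) = 209.24 dB
Step 2: SE = SL - TL - NL + DI - DT = 209.24 - 47 - 93 + 22 - 9 = 82.24

82.24 dB


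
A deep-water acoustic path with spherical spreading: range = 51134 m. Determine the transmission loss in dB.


94.17 dB


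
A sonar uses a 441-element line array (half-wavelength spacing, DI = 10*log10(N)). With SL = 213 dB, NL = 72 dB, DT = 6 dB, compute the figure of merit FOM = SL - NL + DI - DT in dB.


161.44 dB


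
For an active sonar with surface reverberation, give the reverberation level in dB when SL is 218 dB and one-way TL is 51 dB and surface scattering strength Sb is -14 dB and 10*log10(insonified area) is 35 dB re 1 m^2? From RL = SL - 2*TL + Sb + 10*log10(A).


RL = SL - 2*TL + Sb + 10*log10(A) = 218 - 2*51 + (-14) + 35 = 137

137 dB


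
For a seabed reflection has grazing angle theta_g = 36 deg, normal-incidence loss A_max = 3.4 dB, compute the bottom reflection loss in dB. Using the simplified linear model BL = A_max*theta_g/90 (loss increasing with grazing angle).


1.36 dB


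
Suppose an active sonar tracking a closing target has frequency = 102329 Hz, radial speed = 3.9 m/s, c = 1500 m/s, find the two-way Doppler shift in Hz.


fd = 2*f*v/c = 2 * 102329 * 3.9 / 1500 = 532.11

532.11 Hz


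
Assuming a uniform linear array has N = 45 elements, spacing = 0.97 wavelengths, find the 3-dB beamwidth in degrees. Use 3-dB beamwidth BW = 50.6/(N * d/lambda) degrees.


BW = 50.6 / (45 * 0.97) = 50.6 / 43.65 = 1.16

1.16 deg


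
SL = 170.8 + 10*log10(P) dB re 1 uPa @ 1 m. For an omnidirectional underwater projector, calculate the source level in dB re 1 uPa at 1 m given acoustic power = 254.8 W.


194.86 dB


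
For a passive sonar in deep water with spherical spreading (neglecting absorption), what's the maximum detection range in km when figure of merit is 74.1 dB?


At max range FOM = TL, so 20*log10(R) = 74.1
R = 10^(74.1/20) = 5069.91 m = 5.07 km

5.07 km
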